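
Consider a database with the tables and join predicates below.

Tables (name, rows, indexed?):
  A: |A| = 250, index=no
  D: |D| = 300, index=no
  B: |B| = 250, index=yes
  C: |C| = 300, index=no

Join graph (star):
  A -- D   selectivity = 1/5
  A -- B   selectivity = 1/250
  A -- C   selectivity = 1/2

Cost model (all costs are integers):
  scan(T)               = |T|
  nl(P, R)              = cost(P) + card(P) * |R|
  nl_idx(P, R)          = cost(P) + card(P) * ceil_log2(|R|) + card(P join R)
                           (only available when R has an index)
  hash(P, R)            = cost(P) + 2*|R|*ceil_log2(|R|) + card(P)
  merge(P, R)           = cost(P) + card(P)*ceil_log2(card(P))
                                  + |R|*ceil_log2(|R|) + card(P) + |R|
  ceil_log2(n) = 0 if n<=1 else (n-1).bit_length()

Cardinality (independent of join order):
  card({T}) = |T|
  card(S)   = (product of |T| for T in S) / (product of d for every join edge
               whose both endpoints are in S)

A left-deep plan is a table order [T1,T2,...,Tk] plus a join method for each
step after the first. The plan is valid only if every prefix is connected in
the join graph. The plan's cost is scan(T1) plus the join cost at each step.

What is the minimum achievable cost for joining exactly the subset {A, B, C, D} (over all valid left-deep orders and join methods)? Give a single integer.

Selinger DP over subsets of {A,B,C,D}:
  {A}: scan cost=250, card=250
  {D}: scan cost=300, card=300
  {B}: scan cost=250, card=250
  {C}: scan cost=300, card=300
  {AD}: card=15000; try (A,hash)→4600, (D,merge)→5500, (A,merge)→5550, (D,hash)→5900, (D,nl)→75250, (A,nl)→75300; best=4600 via (A,hash)
  {AB}: card=250; try (B,nl_idx)→2500, (B,hash)→4500, (A,hash)→4500, (B,merge)→4750, (A,merge)→4750, (B,nl)→62750 …(+1); best=2500 via (B,nl_idx)
  {AC}: card=37500; try (A,hash)→4600, (C,merge)→5500, (A,merge)→5550, (C,hash)→5900, (C,nl)→75250, (A,nl)→75300; best=4600 via (A,hash)
  {ABD}: card=15000; try (D,merge)→7750, (D,hash)→8150, (B,hash)→23600, (D,nl)→77500, (B,nl_idx)→139600, (B,merge)→231850 …(+1); best=7750 via (D,merge)
  {ACD}: card=2250000; try (C,hash)→25000, (D,hash)→47500, (C,merge)→232600, (D,merge)→645100, (C,nl)→4504600, (D,nl)→11254600; best=25000 via (C,hash)
  {ABC}: card=37500; try (C,merge)→7750, (C,hash)→8150, (B,hash)→46100, (C,nl)→77500, (B,nl_idx)→342100, (B,merge)→644350 …(+1); best=7750 via (C,merge)
  {ABCD}: card=2250000; try (C,hash)→28150, (D,hash)→50650, (C,merge)→235750, (D,merge)→648250, (B,hash)→2279000, (C,nl)→4507750 …(+4); best=28150 via (C,hash)

28150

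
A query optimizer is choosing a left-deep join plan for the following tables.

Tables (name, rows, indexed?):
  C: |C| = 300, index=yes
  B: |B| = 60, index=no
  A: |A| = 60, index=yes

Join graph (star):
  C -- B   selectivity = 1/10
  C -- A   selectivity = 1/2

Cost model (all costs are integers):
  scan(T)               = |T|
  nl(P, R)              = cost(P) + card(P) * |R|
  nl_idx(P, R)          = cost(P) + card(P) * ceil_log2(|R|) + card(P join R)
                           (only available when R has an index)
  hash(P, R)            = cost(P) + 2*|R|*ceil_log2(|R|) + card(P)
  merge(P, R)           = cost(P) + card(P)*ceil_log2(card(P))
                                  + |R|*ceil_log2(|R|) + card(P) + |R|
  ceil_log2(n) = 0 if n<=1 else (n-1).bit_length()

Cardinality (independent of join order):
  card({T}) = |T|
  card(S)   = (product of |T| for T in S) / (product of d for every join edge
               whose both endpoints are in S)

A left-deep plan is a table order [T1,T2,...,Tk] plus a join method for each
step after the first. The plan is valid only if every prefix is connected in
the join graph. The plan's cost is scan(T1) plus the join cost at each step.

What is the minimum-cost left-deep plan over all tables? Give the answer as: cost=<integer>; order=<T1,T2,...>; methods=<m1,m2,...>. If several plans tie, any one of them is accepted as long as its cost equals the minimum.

Selinger DP (subsets sized 1..n):
  {C}: scan cost=300, card=300
  {B}: scan cost=60, card=60
  {A}: scan cost=60, card=60
  {BC}: card=1800; try (B,hash)→1320, (C,nl_idx)→2400, (C,merge)→3480, (B,merge)→3720, (C,hash)→5520, (C,nl)→18060 …(+1); best=1320 via (B,hash)
  {AC}: card=9000; try (A,hash)→1320, (C,merge)→3480, (A,merge)→3720, (C,hash)→5520, (C,nl_idx)→9600, (A,nl_idx)→11100 …(+2); best=1320 via (A,hash)
  {ABC}: card=54000; try (A,hash)→3840, (B,hash)→11040, (A,merge)→23340, (A,nl_idx)→66120, (A,nl)→109320, (B,merge)→136740 …(+1); best=3840 via (A,hash)

cost=3840; order=C,B,A; methods=hash,hash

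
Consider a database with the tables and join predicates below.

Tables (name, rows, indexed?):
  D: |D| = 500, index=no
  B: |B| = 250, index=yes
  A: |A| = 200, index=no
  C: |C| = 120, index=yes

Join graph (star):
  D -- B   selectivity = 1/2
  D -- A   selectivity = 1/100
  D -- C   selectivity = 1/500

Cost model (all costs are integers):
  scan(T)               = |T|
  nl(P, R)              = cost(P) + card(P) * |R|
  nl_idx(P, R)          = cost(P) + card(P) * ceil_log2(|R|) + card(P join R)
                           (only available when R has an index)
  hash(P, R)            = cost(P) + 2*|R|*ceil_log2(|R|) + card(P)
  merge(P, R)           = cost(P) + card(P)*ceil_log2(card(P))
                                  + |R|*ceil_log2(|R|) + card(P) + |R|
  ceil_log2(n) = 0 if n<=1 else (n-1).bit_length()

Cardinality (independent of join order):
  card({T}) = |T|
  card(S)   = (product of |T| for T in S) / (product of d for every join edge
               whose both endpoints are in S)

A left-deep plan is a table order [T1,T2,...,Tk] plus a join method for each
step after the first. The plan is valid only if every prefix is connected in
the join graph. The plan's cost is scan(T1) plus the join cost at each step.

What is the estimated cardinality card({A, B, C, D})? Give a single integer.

30000

Tables in S: A(200), B(250), C(120), D(500)
Edges inside S: D-B(d=2), D-A(d=100), D-C(d=500)
numerator = 200 * 250 * 120 * 500 = 3000000000
denominator = 2 * 100 * 500 = 100000
card(S) = 3000000000 / 100000 = 30000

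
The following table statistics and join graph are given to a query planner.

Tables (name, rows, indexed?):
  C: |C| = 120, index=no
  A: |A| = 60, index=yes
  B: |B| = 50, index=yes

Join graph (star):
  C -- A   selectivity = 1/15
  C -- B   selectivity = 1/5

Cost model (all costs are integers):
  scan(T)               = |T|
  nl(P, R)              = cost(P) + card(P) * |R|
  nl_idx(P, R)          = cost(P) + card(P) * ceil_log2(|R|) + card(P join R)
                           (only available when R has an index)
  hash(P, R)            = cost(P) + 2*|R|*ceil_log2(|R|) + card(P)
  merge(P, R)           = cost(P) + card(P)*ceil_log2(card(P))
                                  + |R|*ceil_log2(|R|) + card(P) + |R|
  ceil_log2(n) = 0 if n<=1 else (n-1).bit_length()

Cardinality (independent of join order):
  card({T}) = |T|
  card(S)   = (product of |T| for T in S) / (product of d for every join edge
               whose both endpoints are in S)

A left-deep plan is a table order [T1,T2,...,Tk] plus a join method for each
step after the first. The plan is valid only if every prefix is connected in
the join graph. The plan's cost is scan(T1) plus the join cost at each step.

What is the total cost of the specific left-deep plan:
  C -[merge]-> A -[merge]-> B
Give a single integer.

step 1: scan C: cost=120, card=120
step 2: join A via merge
    card(P join A) = 120*60/(15) = 480
    cost = 120 + 120*7 + 60*6 + 120 + 60 = 1500
step 3: join B via merge
    card(P join B) = 480*50/(5) = 4800
    cost = 1500 + 480*9 + 50*6 + 480 + 50 = 6650

6650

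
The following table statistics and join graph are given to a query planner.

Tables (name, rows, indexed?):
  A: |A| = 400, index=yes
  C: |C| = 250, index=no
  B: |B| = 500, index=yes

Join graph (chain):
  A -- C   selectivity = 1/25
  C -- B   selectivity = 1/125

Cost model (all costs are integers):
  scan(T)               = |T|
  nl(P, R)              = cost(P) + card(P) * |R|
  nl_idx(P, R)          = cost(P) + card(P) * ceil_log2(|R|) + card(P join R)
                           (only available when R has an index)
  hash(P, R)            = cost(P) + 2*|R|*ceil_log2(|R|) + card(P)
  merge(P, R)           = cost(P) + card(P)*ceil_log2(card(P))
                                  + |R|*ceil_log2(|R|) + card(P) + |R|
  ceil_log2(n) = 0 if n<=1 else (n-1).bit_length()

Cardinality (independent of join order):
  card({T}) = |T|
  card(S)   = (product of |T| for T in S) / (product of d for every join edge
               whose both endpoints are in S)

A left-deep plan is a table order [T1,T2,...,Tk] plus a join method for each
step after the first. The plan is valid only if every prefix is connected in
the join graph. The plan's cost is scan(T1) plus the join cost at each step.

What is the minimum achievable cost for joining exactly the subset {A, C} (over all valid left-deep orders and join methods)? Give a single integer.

4800

Selinger DP over subsets of {A,C}:
  {A}: scan cost=400, card=400
  {C}: scan cost=250, card=250
  {AC}: card=4000; try (C,hash)→4800, (A,merge)→6500, (A,nl_idx)→6500, (C,merge)→6650, (A,hash)→7700, (A,nl)→100250 …(+1); best=4800 via (C,hash)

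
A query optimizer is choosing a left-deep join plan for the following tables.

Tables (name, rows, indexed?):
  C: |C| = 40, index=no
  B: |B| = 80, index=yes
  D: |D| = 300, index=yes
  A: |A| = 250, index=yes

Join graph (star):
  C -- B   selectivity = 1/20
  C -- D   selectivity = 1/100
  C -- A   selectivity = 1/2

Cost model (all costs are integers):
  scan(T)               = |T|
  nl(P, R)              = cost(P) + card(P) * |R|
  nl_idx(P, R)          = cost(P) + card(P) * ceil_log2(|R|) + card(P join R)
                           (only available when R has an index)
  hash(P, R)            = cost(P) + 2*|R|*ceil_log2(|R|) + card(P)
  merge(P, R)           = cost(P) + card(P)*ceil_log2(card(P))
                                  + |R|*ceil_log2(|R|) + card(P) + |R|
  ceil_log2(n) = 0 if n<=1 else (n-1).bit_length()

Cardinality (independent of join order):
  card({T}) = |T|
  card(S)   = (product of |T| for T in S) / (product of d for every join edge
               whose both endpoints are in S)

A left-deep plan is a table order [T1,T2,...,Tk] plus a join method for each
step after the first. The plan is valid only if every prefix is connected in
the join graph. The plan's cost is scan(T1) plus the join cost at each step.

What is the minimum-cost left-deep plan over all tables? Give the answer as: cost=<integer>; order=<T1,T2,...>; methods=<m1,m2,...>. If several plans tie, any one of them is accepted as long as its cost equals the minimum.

cost=6240; order=C,D,B,A; methods=nl_idx,hash,hash

Selinger DP (subsets sized 1..n):
  {C}: scan cost=40, card=40
  {B}: scan cost=80, card=80
  {D}: scan cost=300, card=300
  {A}: scan cost=250, card=250
  {BC}: card=160; try (B,nl_idx)→480, (C,hash)→640, (B,merge)→960, (C,merge)→1000, (B,hash)→1200, (B,nl)→3240 …(+1); best=480 via (B,nl_idx)
  {CD}: card=120; try (D,nl_idx)→520, (C,hash)→1080, (D,merge)→3320, (C,merge)→3580, (D,hash)→5480, (D,nl)→12040 …(+1); best=520 via (D,nl_idx)
  {AC}: card=5000; try (C,hash)→980, (A,merge)→2570, (C,merge)→2780, (A,hash)→4080, (A,nl_idx)→5360, (A,nl)→10040 …(+1); best=980 via (C,hash)
  {BCD}: card=480; try (B,hash)→1760, (B,nl_idx)→1840, (B,merge)→2120, (D,nl_idx)→2400, (D,merge)→4920, (D,hash)→6040 …(+2); best=1760 via (B,hash)
  {ABC}: card=20000; try (A,merge)→4170, (A,hash)→4640, (B,hash)→7100, (A,nl_idx)→21760, (A,nl)→40480, (B,nl_idx)→55980 …(+2); best=4170 via (A,merge)
  {ACD}: card=15000; try (A,merge)→3730, (A,hash)→4640, (D,hash)→11380, (A,nl_idx)→16480, (A,nl)→30520, (D,nl_idx)→60980 …(+2); best=3730 via (A,merge)
  {ABCD}: card=60000; try (A,hash)→6240, (A,merge)→8810, (B,hash)→19850, (D,hash)→29570, (A,nl_idx)→65600, (A,nl)→121760 …(+6); best=6240 via (A,hash)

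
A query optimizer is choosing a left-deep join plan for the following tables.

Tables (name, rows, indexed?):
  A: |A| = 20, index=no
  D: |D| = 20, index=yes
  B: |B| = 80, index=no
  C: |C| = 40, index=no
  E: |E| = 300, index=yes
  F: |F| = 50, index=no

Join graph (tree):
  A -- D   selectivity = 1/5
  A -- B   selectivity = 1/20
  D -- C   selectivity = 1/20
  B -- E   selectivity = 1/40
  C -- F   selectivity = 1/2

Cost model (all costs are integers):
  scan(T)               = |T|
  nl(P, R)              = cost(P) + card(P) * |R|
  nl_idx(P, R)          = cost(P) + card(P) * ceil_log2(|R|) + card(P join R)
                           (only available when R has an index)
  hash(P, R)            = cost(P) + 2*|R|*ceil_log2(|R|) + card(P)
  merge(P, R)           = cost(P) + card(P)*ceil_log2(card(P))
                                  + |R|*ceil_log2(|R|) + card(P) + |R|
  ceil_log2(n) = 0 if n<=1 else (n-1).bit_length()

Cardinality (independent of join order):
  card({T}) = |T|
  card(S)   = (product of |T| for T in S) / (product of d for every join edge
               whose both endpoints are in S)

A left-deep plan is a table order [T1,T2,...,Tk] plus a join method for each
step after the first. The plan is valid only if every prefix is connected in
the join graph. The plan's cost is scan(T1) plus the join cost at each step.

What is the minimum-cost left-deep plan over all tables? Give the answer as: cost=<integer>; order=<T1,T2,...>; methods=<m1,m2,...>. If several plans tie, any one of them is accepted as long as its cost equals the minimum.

Selinger DP (subsets sized 1..n):
  {A}: scan cost=20, card=20
  {D}: scan cost=20, card=20
  {B}: scan cost=80, card=80
  {C}: scan cost=40, card=40
  {E}: scan cost=300, card=300
  {F}: scan cost=50, card=50
  {AD}: card=80; try (D,nl_idx)→200, (D,hash)→240, (A,hash)→240, (D,merge)→260, (A,merge)→260, (D,nl)→420 …(+1); best=200 via (D,nl_idx)
  {AB}: card=80; try (A,hash)→360, (B,merge)→780, (A,merge)→840, (B,hash)→1160, (B,nl)→1620, (A,nl)→1680; best=360 via (A,hash)
  {CD}: card=40; try (D,hash)→280, (D,nl_idx)→280, (C,merge)→420, (D,merge)→440, (C,hash)→520, (C,nl)→820 …(+1); best=280 via (D,hash)
  {BE}: card=600; try (E,nl_idx)→1400, (B,hash)→1720, (E,merge)→3720, (B,merge)→3940, (E,hash)→5560, (E,nl)→24080 …(+1); best=1400 via (E,nl_idx)
  {CF}: card=1000; try (C,hash)→580, (F,merge)→670, (F,hash)→680, (C,merge)→680, (F,nl)→2040, (C,nl)→2050; best=580 via (C,hash)
  {ABD}: card=320; try (D,hash)→640, (D,nl_idx)→1080, (D,merge)→1120, (B,hash)→1400, (B,merge)→1480, (D,nl)→1960 …(+1); best=640 via (D,hash)
  {ACD}: card=160; try (A,hash)→520, (A,merge)→680, (C,hash)→760, (A,nl)→1080, (C,merge)→1120, (C,nl)→3400; best=520 via (A,hash)
  {ABE}: card=600; try (E,nl_idx)→1680, (A,hash)→2200, (E,merge)→4000, (E,hash)→5840, (A,merge)→8120, (A,nl)→13400 …(+1); best=1680 via (E,nl_idx)
  {CDF}: card=1000; try (F,merge)→910, (F,hash)→920, (D,hash)→1780, (F,nl)→2280, (D,nl_idx)→6580, (D,merge)→11700 …(+1); best=910 via (F,merge)
  {ABCD}: card=640; try (C,hash)→1440, (B,hash)→1800, (B,merge)→2600, (C,merge)→4120, (B,nl)→13320, (C,nl)→13440; best=1440 via (C,hash)
  {ABDE}: card=2400; try (D,hash)→2480, (E,nl_idx)→5920, (E,hash)→6360, (E,merge)→6840, (D,nl_idx)→7080, (D,merge)→8400 …(+2); best=2480 via (D,hash)
  {ACDF}: card=4000; try (F,hash)→1280, (A,hash)→2110, (F,merge)→2310, (F,nl)→8520, (A,merge)→12030, (A,nl)→20910; best=1280 via (F,hash)
  {ABCDE}: card=4800; try (C,hash)→5360, (E,hash)→7480, (E,merge)→11480, (E,nl_idx)→12000, (C,merge)→33960, (C,nl)→98480 …(+1); best=5360 via (C,hash)
  {ABCDF}: card=16000; try (F,hash)→2680, (B,hash)→6400, (F,merge)→8830, (F,nl)→33440, (B,merge)→53920, (B,nl)→321280; best=2680 via (F,hash)
  {ABCDEF}: card=120000; try (F,hash)→10760, (E,hash)→24080, (F,merge)→72910, (F,nl)→245360, (E,merge)→245680, (E,nl_idx)→266680 …(+1); best=10760 via (F,hash)

cost=10760; order=B,A,E,D,C,F; methods=hash,nl_idx,hash,hash,hash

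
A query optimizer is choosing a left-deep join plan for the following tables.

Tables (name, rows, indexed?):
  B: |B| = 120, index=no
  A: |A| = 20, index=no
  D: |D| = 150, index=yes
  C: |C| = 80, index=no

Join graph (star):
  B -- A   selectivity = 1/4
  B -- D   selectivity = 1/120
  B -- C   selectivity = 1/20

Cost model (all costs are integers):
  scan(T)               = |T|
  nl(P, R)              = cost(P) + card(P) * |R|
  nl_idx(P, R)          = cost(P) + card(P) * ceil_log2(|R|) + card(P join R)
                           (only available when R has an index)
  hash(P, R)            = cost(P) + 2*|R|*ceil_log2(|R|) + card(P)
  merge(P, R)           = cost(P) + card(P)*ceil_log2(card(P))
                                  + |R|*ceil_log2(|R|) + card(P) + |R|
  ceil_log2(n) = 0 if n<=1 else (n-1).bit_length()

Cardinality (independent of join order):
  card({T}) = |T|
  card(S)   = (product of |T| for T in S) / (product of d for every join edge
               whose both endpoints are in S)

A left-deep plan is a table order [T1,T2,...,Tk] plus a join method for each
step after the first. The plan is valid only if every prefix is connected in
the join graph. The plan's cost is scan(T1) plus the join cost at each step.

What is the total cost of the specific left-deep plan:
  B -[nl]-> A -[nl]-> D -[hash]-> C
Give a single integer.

step 1: scan B: cost=120, card=120
step 2: join A via nl
    card(P join A) = 120*20/(4) = 600
    cost = 120 + 120*20 = 2520
step 3: join D via nl
    card(P join D) = 600*150/(120) = 750
    cost = 2520 + 600*150 = 92520
step 4: join C via hash
    card(P join C) = 750*80/(20) = 3000
    cost = 92520 + 2*80*7 + 750 = 94390

94390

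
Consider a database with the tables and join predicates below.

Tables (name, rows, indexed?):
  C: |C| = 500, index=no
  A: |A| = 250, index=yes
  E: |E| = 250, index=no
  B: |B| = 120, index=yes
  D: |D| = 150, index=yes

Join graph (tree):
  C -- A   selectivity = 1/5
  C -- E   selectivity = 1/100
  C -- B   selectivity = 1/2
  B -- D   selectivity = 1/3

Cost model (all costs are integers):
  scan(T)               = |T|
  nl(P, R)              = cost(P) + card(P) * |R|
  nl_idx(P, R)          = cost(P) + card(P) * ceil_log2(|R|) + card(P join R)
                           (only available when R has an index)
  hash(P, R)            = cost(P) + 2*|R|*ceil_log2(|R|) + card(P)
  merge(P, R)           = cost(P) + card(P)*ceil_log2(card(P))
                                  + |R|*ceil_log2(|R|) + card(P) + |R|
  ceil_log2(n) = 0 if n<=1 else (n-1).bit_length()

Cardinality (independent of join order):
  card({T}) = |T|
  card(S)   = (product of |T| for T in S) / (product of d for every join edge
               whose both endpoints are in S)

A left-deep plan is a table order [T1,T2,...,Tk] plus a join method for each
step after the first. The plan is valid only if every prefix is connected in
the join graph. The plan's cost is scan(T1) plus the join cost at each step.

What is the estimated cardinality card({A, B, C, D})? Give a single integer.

Tables in S: A(250), B(120), C(500), D(150)
Edges inside S: C-A(d=5), C-B(d=2), B-D(d=3)
numerator = 250 * 120 * 500 * 150 = 2250000000
denominator = 5 * 2 * 3 = 30
card(S) = 2250000000 / 30 = 75000000

75000000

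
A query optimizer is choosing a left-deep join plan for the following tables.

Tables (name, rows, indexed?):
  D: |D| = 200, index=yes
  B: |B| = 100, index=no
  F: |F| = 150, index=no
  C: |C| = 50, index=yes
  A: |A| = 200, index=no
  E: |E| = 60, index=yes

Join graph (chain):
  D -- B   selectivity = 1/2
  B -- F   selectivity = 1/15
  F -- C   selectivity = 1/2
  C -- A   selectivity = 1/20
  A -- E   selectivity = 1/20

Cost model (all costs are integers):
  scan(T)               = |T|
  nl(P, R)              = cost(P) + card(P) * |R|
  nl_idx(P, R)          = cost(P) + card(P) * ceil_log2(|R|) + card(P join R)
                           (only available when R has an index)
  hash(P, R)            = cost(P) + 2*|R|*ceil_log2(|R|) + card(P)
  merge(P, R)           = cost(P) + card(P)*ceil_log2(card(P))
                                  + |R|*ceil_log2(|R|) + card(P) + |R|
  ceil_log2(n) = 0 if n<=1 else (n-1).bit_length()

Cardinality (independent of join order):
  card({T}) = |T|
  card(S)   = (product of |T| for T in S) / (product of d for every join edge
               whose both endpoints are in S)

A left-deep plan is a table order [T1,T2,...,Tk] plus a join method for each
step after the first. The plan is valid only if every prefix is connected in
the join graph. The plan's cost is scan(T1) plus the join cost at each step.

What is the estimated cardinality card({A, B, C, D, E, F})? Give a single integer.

Tables in S: A(200), B(100), C(50), D(200), E(60), F(150)
Edges inside S: D-B(d=2), B-F(d=15), F-C(d=2), C-A(d=20), A-E(d=20)
numerator = 200 * 100 * 50 * 200 * 60 * 150 = 1800000000000
denominator = 2 * 15 * 2 * 20 * 20 = 24000
card(S) = 1800000000000 / 24000 = 75000000

75000000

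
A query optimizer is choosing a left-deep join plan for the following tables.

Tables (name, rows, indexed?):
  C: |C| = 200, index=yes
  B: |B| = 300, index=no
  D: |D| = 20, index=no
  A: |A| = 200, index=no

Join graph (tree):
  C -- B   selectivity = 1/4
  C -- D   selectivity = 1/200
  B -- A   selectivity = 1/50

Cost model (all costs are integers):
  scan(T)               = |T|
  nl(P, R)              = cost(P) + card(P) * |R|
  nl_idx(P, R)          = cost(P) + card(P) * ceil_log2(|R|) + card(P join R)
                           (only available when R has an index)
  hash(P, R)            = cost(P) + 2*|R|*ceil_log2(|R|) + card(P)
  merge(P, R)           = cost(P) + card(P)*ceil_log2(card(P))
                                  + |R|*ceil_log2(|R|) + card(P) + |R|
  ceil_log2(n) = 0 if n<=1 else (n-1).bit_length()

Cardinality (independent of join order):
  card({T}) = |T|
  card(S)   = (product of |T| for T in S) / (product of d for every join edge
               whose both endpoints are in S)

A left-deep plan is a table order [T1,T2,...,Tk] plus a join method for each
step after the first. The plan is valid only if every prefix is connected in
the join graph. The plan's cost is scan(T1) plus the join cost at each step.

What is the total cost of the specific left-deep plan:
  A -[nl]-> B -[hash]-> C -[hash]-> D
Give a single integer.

124800

step 1: scan A: cost=200, card=200
step 2: join B via nl
    card(P join B) = 200*300/(50) = 1200
    cost = 200 + 200*300 = 60200
step 3: join C via hash
    card(P join C) = 1200*200/(4) = 60000
    cost = 60200 + 2*200*8 + 1200 = 64600
step 4: join D via hash
    card(P join D) = 60000*20/(200) = 6000
    cost = 64600 + 2*20*5 + 60000 = 124800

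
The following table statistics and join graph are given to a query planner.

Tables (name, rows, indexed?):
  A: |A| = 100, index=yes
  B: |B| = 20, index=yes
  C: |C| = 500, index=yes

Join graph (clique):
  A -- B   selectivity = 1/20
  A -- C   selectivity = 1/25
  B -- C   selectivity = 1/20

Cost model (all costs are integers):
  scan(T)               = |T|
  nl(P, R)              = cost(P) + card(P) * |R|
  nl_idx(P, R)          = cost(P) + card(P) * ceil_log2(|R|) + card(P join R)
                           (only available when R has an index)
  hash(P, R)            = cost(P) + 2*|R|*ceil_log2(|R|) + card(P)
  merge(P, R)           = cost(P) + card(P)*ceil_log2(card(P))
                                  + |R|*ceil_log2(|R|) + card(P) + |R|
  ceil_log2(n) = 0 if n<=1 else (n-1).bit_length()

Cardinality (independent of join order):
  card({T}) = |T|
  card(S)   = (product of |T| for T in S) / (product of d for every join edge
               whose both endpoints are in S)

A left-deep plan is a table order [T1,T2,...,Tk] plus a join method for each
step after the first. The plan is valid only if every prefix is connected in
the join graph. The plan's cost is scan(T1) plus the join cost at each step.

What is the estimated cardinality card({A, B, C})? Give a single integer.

Tables in S: A(100), B(20), C(500)
Edges inside S: A-B(d=20), A-C(d=25), B-C(d=20)
numerator = 100 * 20 * 500 = 1000000
denominator = 20 * 25 * 20 = 10000
card(S) = 1000000 / 10000 = 100

100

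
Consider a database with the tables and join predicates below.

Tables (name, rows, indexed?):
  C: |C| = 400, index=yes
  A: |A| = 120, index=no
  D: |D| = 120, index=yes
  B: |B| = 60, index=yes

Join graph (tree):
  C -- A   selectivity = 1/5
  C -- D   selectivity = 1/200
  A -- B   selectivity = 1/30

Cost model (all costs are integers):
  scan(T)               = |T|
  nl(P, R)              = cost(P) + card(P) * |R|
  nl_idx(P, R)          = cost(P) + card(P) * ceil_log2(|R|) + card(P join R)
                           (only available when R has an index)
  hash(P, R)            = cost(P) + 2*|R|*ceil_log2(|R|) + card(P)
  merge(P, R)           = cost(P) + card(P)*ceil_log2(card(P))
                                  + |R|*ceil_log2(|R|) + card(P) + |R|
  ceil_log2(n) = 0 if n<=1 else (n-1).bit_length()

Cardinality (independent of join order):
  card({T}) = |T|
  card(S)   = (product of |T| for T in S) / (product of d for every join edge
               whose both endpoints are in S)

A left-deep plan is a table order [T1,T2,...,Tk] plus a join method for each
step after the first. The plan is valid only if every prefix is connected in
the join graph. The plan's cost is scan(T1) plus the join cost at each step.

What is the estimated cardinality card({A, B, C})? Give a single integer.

19200

Tables in S: A(120), B(60), C(400)
Edges inside S: C-A(d=5), A-B(d=30)
numerator = 120 * 60 * 400 = 2880000
denominator = 5 * 30 = 150
card(S) = 2880000 / 150 = 19200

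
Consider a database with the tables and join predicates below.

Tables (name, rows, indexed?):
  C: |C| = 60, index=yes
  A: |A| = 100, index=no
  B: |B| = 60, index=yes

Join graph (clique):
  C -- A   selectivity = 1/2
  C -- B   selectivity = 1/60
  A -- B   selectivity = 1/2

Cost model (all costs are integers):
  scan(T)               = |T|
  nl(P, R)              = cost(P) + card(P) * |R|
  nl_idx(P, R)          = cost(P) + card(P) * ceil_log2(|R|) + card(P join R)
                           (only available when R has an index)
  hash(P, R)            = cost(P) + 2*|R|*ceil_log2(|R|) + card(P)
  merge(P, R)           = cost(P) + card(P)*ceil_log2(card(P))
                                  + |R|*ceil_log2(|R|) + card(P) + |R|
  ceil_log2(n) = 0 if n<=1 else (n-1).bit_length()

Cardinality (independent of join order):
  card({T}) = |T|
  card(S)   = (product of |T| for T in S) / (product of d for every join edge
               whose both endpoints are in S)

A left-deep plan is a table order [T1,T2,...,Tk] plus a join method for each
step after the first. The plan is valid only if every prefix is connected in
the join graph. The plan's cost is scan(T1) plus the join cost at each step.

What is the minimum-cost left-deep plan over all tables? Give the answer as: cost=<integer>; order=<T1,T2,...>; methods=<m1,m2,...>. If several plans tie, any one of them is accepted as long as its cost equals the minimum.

cost=1700; order=B,C,A; methods=nl_idx,merge

Selinger DP (subsets sized 1..n):
  {C}: scan cost=60, card=60
  {A}: scan cost=100, card=100
  {B}: scan cost=60, card=60
  {AC}: card=3000; try (C,hash)→920, (A,merge)→1280, (C,merge)→1320, (A,hash)→1520, (C,nl_idx)→3700, (A,nl)→6060 …(+1); best=920 via (C,hash)
  {BC}: card=60; try (C,nl_idx)→480, (B,nl_idx)→480, (C,hash)→840, (B,hash)→840, (C,merge)→900, (B,merge)→900 …(+2); best=480 via (C,nl_idx)
  {AB}: card=3000; try (B,hash)→920, (A,merge)→1280, (B,merge)→1320, (A,hash)→1520, (B,nl_idx)→3700, (A,nl)→6060 …(+1); best=920 via (B,hash)
  {ABC}: card=1500; try (A,merge)→1700, (A,hash)→1940, (C,hash)→4640, (B,hash)→4640, (A,nl)→6480, (C,nl_idx)→20420 …(+5); best=1700 via (A,merge)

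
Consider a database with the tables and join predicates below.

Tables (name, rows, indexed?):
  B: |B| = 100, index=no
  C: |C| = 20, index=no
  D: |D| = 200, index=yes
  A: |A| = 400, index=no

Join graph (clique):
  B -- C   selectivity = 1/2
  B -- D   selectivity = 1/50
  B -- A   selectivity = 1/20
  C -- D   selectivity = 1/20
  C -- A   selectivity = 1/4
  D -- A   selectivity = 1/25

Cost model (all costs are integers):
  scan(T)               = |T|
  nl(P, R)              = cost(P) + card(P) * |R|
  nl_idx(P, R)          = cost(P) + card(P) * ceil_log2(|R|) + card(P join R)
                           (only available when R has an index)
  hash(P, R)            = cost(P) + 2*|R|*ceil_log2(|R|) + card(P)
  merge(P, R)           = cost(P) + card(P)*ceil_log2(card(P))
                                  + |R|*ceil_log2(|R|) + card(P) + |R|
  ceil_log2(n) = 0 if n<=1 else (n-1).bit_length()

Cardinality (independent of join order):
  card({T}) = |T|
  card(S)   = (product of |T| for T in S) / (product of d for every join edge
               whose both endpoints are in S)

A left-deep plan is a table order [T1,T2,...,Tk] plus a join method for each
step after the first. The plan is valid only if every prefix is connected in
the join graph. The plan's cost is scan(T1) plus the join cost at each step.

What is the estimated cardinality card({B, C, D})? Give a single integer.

200

Tables in S: B(100), C(20), D(200)
Edges inside S: B-C(d=2), B-D(d=50), C-D(d=20)
numerator = 100 * 20 * 200 = 400000
denominator = 2 * 50 * 20 = 2000
card(S) = 400000 / 2000 = 200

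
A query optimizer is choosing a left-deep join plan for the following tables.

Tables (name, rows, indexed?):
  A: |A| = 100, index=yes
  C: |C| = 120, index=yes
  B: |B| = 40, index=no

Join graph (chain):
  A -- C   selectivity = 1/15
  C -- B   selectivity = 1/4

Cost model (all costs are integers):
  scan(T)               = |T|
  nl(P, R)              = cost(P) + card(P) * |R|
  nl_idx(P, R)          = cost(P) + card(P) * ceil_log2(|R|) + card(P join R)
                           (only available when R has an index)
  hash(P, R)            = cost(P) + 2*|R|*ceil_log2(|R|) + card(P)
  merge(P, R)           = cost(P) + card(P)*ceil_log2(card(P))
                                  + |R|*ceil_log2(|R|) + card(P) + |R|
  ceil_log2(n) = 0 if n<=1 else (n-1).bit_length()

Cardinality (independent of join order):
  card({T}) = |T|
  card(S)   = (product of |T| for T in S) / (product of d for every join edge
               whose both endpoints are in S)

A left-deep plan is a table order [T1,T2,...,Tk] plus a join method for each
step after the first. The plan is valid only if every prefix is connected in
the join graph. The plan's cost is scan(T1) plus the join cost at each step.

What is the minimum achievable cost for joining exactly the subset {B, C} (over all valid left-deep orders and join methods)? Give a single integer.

720

Selinger DP over subsets of {B,C}:
  {C}: scan cost=120, card=120
  {B}: scan cost=40, card=40
  {BC}: card=1200; try (B,hash)→720, (C,merge)→1280, (B,merge)→1360, (C,nl_idx)→1520, (C,hash)→1760, (C,nl)→4840 …(+1); best=720 via (B,hash)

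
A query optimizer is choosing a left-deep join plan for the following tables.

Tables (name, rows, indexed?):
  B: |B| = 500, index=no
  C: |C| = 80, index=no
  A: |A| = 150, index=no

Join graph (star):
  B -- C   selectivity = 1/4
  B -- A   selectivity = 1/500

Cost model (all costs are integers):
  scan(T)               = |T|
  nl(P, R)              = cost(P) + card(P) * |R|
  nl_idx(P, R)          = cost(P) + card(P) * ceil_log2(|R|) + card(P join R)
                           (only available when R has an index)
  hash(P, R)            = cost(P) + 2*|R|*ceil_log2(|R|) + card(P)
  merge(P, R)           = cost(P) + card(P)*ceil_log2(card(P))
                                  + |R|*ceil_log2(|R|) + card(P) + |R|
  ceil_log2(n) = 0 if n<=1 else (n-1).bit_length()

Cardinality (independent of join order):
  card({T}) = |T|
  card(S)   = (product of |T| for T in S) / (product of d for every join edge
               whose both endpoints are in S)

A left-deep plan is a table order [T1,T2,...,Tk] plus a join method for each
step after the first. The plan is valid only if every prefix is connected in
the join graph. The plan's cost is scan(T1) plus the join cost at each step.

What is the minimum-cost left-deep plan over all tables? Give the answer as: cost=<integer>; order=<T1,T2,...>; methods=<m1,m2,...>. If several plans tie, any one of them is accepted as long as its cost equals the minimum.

cost=4670; order=B,A,C; methods=hash,hash

Selinger DP (subsets sized 1..n):
  {B}: scan cost=500, card=500
  {C}: scan cost=80, card=80
  {A}: scan cost=150, card=150
  {BC}: card=10000; try (C,hash)→2120, (B,merge)→5720, (C,merge)→6140, (B,hash)→9160, (B,nl)→40080, (C,nl)→40500; best=2120 via (C,hash)
  {AB}: card=150; try (A,hash)→3400, (B,merge)→6500, (A,merge)→6850, (B,hash)→9300, (B,nl)→75150, (A,nl)→75500; best=3400 via (A,hash)
  {ABC}: card=3000; try (C,hash)→4670, (C,merge)→5390, (A,hash)→14520, (C,nl)→15400, (A,merge)→153470, (A,nl)→1502120; best=4670 via (C,hash)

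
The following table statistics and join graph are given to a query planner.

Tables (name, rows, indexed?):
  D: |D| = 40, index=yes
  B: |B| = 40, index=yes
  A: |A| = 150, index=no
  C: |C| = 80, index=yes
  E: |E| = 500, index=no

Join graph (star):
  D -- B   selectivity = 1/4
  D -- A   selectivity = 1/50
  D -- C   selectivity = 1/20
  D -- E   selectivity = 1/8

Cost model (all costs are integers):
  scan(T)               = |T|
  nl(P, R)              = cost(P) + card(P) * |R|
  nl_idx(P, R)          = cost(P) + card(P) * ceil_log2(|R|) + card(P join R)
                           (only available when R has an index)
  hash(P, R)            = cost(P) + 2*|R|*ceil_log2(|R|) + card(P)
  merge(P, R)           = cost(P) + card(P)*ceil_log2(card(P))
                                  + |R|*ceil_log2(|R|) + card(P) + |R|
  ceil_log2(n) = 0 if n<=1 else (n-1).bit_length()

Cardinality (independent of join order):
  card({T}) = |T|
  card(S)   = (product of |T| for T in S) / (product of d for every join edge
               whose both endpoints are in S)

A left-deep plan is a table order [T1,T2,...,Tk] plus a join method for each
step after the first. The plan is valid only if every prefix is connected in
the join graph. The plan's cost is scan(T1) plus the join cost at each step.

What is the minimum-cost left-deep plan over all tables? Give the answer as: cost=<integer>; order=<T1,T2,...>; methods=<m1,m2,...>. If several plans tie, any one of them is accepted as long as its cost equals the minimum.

cost=16780; order=A,D,C,B,E; methods=hash,hash,hash,hash

Selinger DP (subsets sized 1..n):
  {D}: scan cost=40, card=40
  {B}: scan cost=40, card=40
  {A}: scan cost=150, card=150
  {C}: scan cost=80, card=80
  {E}: scan cost=500, card=500
  {BD}: card=400; try (D,hash)→560, (B,hash)→560, (D,merge)→600, (B,merge)→600, (D,nl_idx)→680, (B,nl_idx)→680 …(+2); best=560 via (D,hash)
  {AD}: card=120; try (D,hash)→780, (D,nl_idx)→1170, (A,merge)→1670, (D,merge)→1780, (A,hash)→2480, (A,nl)→6040 …(+1); best=780 via (D,hash)
  {CD}: card=160; try (C,nl_idx)→480, (D,hash)→640, (D,nl_idx)→720, (C,merge)→960, (D,merge)→1000, (C,hash)→1200 …(+2); best=480 via (C,nl_idx)
  {DE}: card=2500; try (D,hash)→1480, (E,merge)→5320, (D,merge)→5780, (D,nl_idx)→6000, (E,hash)→9080, (E,nl)→20040 …(+1); best=1480 via (D,hash)
  {ABD}: card=1200; try (B,hash)→1380, (B,merge)→2020, (B,nl_idx)→2700, (A,hash)→3360, (B,nl)→5580, (A,merge)→5910 …(+1); best=1380 via (B,hash)
  {BCD}: card=1600; try (B,hash)→1120, (C,hash)→2080, (B,merge)→2200, (B,nl_idx)→3040, (C,nl_idx)→4960, (C,merge)→5200 …(+2); best=1120 via (B,hash)
  {BDE}: card=25000; try (B,hash)→4460, (E,merge)→9560, (E,hash)→9960, (B,merge)→34260, (B,nl_idx)→41480, (B,nl)→101480 …(+1); best=4460 via (B,hash)
  {ACD}: card=480; try (C,hash)→2020, (C,nl_idx)→2100, (C,merge)→2380, (A,hash)→3040, (A,merge)→3270, (C,nl)→10380 …(+1); best=2020 via (C,hash)
  {ADE}: card=7500; try (A,hash)→6380, (E,merge)→6740, (E,hash)→9900, (A,merge)→35330, (E,nl)→60780, (A,nl)→376480; best=6380 via (A,hash)
  {CDE}: card=10000; try (C,hash)→5100, (E,merge)→6920, (E,hash)→9640, (C,nl_idx)→28980, (C,merge)→34620, (E,nl)→80480 …(+1); best=5100 via (C,hash)
  {ABCD}: card=4800; try (B,hash)→2980, (C,hash)→3700, (A,hash)→5120, (B,merge)→7100, (B,nl_idx)→9700, (C,nl_idx)→14580 …(+5); best=2980 via (B,hash)
  {ABDE}: card=75000; try (E,hash)→11580, (B,hash)→14360, (E,merge)→20780, (A,hash)→31860, (B,merge)→111660, (B,nl_idx)→126380 …(+4); best=11580 via (E,hash)
  {BCDE}: card=100000; try (E,hash)→11720, (B,hash)→15580, (E,merge)→25320, (C,hash)→30580, (B,merge)→155380, (B,nl_idx)→165100 …(+5); best=11720 via (E,hash)
  {ACDE}: card=30000; try (E,hash)→11500, (E,merge)→11820, (C,hash)→15000, (A,hash)→17500, (C,nl_idx)→88880, (C,merge)→112020 …(+4); best=11500 via (E,hash)
  {ABCDE}: card=300000; try (E,hash)→16780, (B,hash)→41980, (E,merge)→75180, (C,hash)→87700, (A,hash)→114120, (B,nl_idx)→491500 …(+8); best=16780 via (E,hash)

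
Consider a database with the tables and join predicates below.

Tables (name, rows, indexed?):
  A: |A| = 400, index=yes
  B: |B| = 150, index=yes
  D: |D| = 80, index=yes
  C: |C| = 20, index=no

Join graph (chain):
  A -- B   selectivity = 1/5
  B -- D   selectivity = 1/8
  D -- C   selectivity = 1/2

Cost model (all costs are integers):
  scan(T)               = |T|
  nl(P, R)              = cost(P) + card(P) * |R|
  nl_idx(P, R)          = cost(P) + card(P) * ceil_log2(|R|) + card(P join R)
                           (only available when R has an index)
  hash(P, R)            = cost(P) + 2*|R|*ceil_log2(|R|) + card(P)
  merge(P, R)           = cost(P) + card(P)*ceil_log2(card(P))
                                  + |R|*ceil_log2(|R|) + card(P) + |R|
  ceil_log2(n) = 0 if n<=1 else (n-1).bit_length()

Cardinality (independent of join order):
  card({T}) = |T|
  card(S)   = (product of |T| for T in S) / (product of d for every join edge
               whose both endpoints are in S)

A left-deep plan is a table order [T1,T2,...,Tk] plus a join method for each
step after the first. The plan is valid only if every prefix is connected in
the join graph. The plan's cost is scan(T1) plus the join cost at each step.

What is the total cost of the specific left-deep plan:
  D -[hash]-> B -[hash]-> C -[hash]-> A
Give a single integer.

26460

step 1: scan D: cost=80, card=80
step 2: join B via hash
    card(P join B) = 80*150/(8) = 1500
    cost = 80 + 2*150*8 + 80 = 2560
step 3: join C via hash
    card(P join C) = 1500*20/(2) = 15000
    cost = 2560 + 2*20*5 + 1500 = 4260
step 4: join A via hash
    card(P join A) = 15000*400/(5) = 1200000
    cost = 4260 + 2*400*9 + 15000 = 26460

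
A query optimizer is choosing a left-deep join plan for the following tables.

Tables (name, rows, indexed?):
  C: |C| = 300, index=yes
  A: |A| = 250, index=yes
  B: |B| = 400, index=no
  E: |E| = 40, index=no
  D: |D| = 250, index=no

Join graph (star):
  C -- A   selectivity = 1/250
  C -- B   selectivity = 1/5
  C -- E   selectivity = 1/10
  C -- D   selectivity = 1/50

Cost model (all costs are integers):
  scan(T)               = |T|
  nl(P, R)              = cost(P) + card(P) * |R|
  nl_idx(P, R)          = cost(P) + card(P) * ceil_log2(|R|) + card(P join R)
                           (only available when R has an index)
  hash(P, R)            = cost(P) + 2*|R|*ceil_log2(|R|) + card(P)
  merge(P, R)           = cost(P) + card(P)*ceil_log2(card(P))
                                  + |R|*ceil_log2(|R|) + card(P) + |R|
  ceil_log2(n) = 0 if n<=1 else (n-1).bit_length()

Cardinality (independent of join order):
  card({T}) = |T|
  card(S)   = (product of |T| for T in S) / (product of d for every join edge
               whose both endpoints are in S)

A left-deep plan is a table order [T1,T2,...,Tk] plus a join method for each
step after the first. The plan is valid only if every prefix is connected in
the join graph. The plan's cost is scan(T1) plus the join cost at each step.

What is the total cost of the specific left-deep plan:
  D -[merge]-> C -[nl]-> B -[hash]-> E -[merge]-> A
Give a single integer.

10328230

step 1: scan D: cost=250, card=250
step 2: join C via merge
    card(P join C) = 250*300/(50) = 1500
    cost = 250 + 250*8 + 300*9 + 250 + 300 = 5500
step 3: join B via nl
    card(P join B) = 1500*400/(5) = 120000
    cost = 5500 + 1500*400 = 605500
step 4: join E via hash
    card(P join E) = 120000*40/(10) = 480000
    cost = 605500 + 2*40*6 + 120000 = 725980
step 5: join A via merge
    card(P join A) = 480000*250/(250) = 480000
    cost = 725980 + 480000*19 + 250*8 + 480000 + 250 = 10328230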